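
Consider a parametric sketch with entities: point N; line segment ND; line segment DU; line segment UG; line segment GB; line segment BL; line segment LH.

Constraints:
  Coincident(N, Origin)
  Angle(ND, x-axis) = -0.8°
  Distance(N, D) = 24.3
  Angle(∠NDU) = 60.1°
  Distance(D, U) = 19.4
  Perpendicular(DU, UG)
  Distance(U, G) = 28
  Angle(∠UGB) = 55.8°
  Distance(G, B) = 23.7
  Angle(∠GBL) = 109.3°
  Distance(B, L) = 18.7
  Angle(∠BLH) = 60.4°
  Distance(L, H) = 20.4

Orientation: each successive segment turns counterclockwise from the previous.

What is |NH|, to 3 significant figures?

12.4

∠GBL = 109.3° gives BL at 44.0° from the x-axis; with |BL| = 18.7, L = (25.0, 5.34). ∠BLH = 60.4° gives LH at 164° from the x-axis; with |LH| = 20.4, H = (5.45, 11.1). Then |NH| = |H − N| = 12.4.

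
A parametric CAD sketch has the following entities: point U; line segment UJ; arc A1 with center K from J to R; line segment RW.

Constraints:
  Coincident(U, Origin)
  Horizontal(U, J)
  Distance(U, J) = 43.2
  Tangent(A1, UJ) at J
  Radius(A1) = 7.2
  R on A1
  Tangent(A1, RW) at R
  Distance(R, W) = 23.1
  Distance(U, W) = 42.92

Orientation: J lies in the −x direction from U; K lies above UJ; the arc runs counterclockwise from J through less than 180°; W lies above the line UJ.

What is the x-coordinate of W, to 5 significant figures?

-31.973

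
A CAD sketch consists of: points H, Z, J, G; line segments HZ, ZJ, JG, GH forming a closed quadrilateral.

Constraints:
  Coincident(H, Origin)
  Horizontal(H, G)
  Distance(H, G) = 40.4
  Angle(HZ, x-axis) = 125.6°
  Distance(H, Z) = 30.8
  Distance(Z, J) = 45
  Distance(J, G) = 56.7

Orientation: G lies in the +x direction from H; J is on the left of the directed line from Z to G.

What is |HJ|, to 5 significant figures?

55.131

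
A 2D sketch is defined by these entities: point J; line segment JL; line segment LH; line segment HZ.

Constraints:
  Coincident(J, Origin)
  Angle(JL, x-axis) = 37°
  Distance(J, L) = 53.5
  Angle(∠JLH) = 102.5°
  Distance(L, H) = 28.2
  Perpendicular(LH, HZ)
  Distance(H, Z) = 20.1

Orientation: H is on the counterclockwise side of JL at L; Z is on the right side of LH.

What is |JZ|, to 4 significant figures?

82.55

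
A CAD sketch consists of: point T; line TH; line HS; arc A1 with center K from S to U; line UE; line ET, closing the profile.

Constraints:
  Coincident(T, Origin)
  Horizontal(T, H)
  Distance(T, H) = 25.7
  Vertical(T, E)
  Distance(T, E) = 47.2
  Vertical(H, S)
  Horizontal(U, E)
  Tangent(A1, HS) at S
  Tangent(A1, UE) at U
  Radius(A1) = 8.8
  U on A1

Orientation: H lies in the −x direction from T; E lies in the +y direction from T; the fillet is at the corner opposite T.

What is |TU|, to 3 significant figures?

50.1

The virtual corner opposite T is at (-25.7, 47.2). Since A1 is tangent to HS there, KS ⟂ HS and the tangent condition forces KU to be normal to UE, with radius 8.8, so the center K sits 8.8 in from both sides at K = (-16.9, 38.4). That places the tangent points at S = (-25.7, 38.4) on HS and U = (-16.9, 47.2) on UE. Then |TU| = |U − T| = 50.1.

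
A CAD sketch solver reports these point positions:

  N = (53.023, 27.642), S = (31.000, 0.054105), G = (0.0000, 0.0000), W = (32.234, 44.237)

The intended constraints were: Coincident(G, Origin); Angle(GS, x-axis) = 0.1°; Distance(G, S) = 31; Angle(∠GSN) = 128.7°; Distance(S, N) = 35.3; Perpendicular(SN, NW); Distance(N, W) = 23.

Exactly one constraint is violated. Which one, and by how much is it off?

Distance(N, W) = 23 — off by 3.60.

G = (0.00, 0.00) ✓; GS at 0.1000° ✓; |GS| = 31.00 ✓; ∠GSN = 128.7° ✓; |SN| = 35.30 ✓; ∠(SN, NW) = 90.00° ✓; |NW| = 26.60 ✗.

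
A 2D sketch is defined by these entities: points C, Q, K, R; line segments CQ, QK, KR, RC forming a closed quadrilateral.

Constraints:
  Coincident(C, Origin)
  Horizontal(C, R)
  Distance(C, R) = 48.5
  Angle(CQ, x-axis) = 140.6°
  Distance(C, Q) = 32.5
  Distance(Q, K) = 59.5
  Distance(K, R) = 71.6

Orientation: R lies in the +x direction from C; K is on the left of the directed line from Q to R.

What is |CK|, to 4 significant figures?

65.69

Checks: |QK| = 59.50 ✓; |KR| = 71.60 ✓.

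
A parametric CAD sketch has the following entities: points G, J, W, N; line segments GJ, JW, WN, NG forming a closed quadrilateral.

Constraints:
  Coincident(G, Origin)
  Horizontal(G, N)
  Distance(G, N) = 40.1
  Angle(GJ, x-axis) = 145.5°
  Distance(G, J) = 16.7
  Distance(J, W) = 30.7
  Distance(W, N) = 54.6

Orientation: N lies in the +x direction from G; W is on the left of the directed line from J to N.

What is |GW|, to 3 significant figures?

37.0

Checks: |JW| = 30.70 ✓; |WN| = 54.60 ✓.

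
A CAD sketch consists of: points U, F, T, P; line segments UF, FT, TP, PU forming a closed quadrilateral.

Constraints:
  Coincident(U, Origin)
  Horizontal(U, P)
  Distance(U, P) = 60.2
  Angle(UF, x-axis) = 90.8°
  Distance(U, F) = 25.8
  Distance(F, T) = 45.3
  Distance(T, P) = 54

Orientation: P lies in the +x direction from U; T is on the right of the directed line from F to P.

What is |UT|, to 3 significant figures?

20.7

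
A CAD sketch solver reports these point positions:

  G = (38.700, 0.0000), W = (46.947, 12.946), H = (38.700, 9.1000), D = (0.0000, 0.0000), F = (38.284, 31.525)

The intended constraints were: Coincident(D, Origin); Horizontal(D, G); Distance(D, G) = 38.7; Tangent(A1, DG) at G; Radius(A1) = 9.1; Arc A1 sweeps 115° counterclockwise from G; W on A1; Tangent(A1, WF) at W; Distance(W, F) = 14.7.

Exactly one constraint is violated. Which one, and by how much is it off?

Distance(W, F) = 14.7 — off by 5.80.

D = (0.00, 0.00) ✓; D.y = 0.00, G.y = 0.00 ✓; |DG| = 38.70 ✓; ∠(HG, GD) = 90.00° ✓; |HG| = 9.100 ✓; bearing(H→W) − bearing(H→G) = 115.0° ✓; |HW| = 9.100 ✓; ∠(HW, WF) = 90.00° ✓; |WF| = 20.50 ✗.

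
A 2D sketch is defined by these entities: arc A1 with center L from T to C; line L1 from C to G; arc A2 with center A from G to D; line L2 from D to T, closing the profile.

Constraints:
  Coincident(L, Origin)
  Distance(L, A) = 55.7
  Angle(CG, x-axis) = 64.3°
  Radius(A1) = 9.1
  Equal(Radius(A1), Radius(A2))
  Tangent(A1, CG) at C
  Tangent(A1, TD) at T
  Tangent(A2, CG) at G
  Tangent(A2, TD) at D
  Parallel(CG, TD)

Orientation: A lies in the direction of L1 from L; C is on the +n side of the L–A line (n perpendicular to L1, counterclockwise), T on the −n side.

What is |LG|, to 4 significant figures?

56.44

Tangency of A1 to both parallel lines with radius 9.1 puts C and T at L ± 9.1·n: C = (-8.200, 3.946), T = (8.200, -3.946). Equal radii place G and D the same way about A: G = A + 9.1·n = (15.96, 54.14), D = A − 9.1·n = (32.35, 46.24). Then |LG| = |G − L| = 56.44.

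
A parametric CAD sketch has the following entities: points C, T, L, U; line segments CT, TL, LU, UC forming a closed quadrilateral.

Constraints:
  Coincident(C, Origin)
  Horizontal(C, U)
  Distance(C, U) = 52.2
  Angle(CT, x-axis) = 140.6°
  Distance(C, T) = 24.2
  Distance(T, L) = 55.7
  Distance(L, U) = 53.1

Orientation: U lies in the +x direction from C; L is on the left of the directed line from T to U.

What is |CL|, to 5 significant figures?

54.203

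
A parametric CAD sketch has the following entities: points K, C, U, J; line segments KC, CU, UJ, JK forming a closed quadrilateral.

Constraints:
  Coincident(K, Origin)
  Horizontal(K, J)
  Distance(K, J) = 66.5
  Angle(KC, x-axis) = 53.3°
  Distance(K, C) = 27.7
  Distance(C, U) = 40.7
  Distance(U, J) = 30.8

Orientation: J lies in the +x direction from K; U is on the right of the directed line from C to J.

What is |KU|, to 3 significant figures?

40.1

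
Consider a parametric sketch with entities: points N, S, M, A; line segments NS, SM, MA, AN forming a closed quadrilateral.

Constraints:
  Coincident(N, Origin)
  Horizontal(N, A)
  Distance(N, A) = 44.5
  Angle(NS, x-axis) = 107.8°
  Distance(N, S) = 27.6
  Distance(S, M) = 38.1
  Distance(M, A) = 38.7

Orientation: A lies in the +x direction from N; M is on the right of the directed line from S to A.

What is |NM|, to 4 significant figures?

10.99

Checks: |SM| = 38.10 ✓; |MA| = 38.70 ✓.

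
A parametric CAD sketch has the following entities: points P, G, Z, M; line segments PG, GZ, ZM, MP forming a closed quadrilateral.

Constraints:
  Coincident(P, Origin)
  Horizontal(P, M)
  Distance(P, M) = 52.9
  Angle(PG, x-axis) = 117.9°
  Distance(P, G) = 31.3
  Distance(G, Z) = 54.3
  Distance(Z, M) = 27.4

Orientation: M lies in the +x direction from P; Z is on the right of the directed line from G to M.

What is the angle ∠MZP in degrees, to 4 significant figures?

147.7°

P is at the origin; P and M share the same y with |PM| = 52.9 and M in +x, so M = (52.9, 0). PG runs at 117.9° with |PG| = 31.3, so G = (-14.65, 27.66). Z is determined by |GZ| = 54.3 and |ZM| = 27.4 together: it lies at the intersection of circle(G, 54.3) and circle(M, 27.4). With |GM| = 72.99, the foot of the radical line on GM is 51.55 from G and the perpendicular offset is √(54.3² − 51.55²) = 17.06. Taking the right-of-GM solution: Z = (26.59, -7.662).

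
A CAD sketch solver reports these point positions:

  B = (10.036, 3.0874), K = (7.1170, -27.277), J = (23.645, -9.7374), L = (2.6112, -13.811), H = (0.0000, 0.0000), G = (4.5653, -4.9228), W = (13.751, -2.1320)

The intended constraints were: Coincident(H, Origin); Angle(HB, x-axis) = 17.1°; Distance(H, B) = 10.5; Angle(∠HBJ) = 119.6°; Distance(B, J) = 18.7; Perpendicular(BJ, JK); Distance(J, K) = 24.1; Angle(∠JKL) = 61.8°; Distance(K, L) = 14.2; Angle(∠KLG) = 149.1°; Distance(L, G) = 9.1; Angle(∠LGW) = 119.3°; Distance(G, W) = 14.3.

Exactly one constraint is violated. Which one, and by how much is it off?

Distance(G, W) = 14.3 — off by 4.70.

H = (0.00, 0.00) ✓; HB at 17.10° ✓; |HB| = 10.50 ✓; ∠HBJ = 119.6° ✓; |BJ| = 18.70 ✓; ∠(BJ, JK) = 90.00° ✓; |JK| = 24.10 ✓; ∠JKL = 61.80° ✓; |KL| = 14.20 ✓; ∠KLG = 149.1° ✓; |LG| = 9.100 ✓; ∠LGW = 119.3° ✓; |GW| = 9.600 ✗.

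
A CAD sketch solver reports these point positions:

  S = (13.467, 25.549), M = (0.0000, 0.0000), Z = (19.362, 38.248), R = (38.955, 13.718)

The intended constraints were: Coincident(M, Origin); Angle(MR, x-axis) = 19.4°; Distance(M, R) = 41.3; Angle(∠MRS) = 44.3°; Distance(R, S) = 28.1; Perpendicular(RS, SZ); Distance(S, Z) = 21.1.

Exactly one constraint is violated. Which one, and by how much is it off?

Distance(S, Z) = 21.1 — off by 7.10.

M = (0.00, 0.00) ✓; MR at 19.40° ✓; |MR| = 41.30 ✓; ∠MRS = 44.30° ✓; |RS| = 28.10 ✓; ∠(RS, SZ) = 90.00° ✓; |SZ| = 14.00 ✗.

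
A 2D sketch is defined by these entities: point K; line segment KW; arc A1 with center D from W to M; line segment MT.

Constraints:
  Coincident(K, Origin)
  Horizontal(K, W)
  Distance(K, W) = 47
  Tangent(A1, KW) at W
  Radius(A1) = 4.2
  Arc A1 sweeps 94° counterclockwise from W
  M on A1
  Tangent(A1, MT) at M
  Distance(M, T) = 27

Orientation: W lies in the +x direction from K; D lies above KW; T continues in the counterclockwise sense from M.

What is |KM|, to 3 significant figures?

51.4

K is at the origin; K and W share the same y with |KW| = 47.0 and W on the +x side, so W = (47.0, 0.00). Tangency of A1 to KW means the radius DW is perpendicular to KW, so D = W + (0, 4.2) = (47.0, 4.20). On A1, W sits at bearing -90° from D; a 94° counterclockwise sweep puts M at bearing 4°, so M = D + 4.2·(cos 4°, sin 4°) = (51.2, 4.49). Then |KM| = |M − K| = 51.4.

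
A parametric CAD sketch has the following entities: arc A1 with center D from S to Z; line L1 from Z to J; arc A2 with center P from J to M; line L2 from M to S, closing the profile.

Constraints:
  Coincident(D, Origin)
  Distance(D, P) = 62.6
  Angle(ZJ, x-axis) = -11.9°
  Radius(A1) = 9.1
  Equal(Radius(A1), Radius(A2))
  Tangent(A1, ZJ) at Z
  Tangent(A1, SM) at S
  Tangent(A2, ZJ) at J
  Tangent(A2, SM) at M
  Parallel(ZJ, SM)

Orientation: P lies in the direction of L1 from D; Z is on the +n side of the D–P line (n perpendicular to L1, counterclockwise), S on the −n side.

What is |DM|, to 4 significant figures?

63.26

Tangency of A1 to both parallel lines with radius 9.1 puts Z and S at D ± 9.1·n: Z = (1.876, 8.904), S = (-1.876, -8.904). Equal radii place J and M the same way about P: J = P + 9.1·n = (63.13, -4.004), M = P − 9.1·n = (59.38, -21.81). Then |DM| = |M − D| = 63.26.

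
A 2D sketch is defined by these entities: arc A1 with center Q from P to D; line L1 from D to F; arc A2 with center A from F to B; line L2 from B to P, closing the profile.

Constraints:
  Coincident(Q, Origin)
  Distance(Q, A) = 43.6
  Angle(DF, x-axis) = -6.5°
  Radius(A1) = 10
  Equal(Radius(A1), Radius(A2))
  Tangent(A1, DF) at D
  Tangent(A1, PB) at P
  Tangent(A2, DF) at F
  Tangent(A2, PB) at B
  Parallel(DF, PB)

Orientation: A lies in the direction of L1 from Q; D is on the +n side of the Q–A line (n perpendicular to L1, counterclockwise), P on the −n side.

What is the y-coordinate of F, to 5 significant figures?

5.0001

The slot axis is L1's direction at -6.5°, so u = (cos -6.5°, sin -6.5°) = (0.99357, -0.11320) and n = (−sin -6.5°, cos -6.5°) = (0.11320, 0.99357). Q is at the origin and A lies 43.6 along u from Q, so A = 43.6·u = (43.320, -4.9357). Tangency of A1 to both parallel lines with radius 10.0 puts D and P at Q ± 10.0·n: D = (1.1320, 9.9357), P = (-1.1320, -9.9357). Equal radii place F and B the same way about A: F = A + 10.0·n = (44.452, 5.0001), B = A − 10.0·n = (42.188, -14.871). So F.y = 5.0001.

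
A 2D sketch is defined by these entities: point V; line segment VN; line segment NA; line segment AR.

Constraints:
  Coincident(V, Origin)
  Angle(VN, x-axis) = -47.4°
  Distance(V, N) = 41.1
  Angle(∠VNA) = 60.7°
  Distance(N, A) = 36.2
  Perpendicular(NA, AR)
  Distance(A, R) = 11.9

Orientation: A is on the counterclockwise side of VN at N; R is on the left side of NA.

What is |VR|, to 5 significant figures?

28.844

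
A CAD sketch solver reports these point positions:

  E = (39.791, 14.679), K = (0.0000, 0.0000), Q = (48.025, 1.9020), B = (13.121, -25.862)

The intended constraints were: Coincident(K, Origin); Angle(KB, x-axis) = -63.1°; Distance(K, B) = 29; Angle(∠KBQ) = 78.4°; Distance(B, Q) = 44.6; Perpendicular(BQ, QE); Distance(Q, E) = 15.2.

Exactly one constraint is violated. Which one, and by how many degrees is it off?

Perpendicular(BQ, QE) — off by 5.70°.

K = (0.00, 0.00) ✓; KB at -63.10° ✓; |KB| = 29.00 ✓; ∠KBQ = 78.40° ✓; |BQ| = 44.60 ✓; ∠(BQ, QE) = 84.30° ✗; |QE| = 15.20 ✓.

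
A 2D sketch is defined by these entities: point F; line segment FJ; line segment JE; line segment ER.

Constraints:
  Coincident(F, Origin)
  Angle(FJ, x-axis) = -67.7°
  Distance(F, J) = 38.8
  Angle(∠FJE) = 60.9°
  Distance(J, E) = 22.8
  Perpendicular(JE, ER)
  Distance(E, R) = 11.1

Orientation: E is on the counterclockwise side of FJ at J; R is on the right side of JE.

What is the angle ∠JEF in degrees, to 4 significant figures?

83.39°

F is at the origin; FJ runs at -67.7° with length 38.8, so J = 38.8·(cos -67.7°, sin -67.7°) = (14.72, -35.90). ∠FJE = 60.9°, so JE runs at -67.7° + (180° − 60.9°) = 51.40° from the x-axis; with |JE| = 22.8, E = J + 22.8·(cos 51.40°, sin 51.40°) = (28.95, -18.08). Then cos ∠JEF = EJ·EF / (|EJ||EF|), giving 83.39°.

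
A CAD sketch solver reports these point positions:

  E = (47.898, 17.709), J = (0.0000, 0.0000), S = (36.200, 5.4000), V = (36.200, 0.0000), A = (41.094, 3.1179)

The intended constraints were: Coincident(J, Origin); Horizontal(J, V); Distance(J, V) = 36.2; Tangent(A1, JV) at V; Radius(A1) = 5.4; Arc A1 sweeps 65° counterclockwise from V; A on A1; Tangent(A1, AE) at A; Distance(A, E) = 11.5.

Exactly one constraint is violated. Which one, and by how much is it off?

Distance(A, E) = 11.5 — off by 4.60.

J = (0.00, 0.00) ✓; J.y = 0.00, V.y = 0.00 ✓; |JV| = 36.20 ✓; ∠(SV, VJ) = 90.00° ✓; |SV| = 5.400 ✓; bearing(S→A) − bearing(S→V) = 65.00° ✓; |SA| = 5.400 ✓; ∠(SA, AE) = 90.00° ✓; |AE| = 16.10 ✗.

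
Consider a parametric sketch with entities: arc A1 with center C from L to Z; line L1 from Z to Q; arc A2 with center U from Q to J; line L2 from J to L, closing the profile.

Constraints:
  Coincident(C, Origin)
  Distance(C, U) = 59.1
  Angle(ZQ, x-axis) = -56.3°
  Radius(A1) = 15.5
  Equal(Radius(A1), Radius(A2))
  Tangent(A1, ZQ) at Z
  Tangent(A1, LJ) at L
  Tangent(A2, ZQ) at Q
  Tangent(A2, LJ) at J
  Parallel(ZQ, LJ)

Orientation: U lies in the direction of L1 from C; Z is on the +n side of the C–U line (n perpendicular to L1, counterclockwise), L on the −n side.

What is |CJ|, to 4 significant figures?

61.10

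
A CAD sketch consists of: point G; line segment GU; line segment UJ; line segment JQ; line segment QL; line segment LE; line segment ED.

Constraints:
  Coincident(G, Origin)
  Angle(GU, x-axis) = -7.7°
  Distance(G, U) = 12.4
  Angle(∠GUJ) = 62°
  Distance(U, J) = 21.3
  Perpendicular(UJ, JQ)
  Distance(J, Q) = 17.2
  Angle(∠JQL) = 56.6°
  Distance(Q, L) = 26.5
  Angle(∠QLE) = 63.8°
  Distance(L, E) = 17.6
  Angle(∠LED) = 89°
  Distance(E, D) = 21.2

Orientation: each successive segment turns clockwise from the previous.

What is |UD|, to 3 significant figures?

27.6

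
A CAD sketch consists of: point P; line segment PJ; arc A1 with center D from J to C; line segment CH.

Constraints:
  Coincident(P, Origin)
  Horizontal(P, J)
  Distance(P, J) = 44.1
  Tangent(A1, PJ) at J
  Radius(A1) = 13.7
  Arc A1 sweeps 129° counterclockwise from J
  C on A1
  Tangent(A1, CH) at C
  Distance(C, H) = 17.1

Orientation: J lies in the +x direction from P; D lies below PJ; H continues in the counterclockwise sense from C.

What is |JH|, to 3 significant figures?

35.6

P is at the origin; P and J share the same y with |PJ| = 44.1 and J on the +x side, so J = (44.1, 0.00). The tangent condition forces DJ to be normal to PJ, so D = J + (0, -13.7) = (44.1, -13.7). On A1, J sits at bearing 90° from D; a 129° counterclockwise sweep puts C at bearing 219°, so C = D + 13.7·(cos 219°, sin 219°) = (33.5, -22.3). Tangency of A1 to CH means the radius DC is perpendicular to CH, so CH runs along (−sin 219°, cos 219°); with |CH| = 17.1, H = (44.2, -35.6). Then |JH| = |H − J| = 35.6.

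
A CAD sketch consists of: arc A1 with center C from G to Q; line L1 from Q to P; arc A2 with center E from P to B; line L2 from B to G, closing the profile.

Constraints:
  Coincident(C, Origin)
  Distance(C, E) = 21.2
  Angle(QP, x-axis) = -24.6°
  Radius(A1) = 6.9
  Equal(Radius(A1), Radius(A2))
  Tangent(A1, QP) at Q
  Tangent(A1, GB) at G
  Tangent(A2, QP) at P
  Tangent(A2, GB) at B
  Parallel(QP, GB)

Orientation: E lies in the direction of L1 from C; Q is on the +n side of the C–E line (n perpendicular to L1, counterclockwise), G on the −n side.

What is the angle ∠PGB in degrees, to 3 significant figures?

33.1°

Tangency of A1 to both parallel lines with radius 6.9 puts Q and G at C ± 6.9·n: Q = (2.87, 6.27), G = (-2.87, -6.27). Equal radii place P and B the same way about E: P = E + 6.9·n = (22.1, -2.55), B = E − 6.9·n = (16.4, -15.1). Then cos ∠PGB = GP·GB / (|GP||GB|), giving 33.1°.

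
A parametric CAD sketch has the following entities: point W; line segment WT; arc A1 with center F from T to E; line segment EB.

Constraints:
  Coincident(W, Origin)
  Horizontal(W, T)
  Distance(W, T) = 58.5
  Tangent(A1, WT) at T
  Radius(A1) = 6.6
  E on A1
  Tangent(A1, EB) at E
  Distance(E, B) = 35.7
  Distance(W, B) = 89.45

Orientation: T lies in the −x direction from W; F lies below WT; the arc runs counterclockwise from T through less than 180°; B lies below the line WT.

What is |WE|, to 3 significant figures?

64.2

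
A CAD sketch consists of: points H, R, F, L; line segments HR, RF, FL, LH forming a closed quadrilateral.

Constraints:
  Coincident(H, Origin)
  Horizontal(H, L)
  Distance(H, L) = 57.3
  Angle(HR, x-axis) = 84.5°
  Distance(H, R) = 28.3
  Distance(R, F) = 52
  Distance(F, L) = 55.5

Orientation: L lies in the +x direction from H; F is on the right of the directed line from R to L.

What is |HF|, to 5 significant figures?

24.686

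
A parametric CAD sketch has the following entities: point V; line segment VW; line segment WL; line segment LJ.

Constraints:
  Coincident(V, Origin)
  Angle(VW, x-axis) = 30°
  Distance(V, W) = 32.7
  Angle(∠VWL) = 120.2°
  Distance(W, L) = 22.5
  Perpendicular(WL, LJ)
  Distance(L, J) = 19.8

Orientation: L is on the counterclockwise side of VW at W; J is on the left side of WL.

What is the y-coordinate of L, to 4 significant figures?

38.85

V is at the origin; VW runs at 30.0° with length 32.7, so W = 32.7·(cos 30.0°, sin 30.0°) = (28.32, 16.35). ∠VWL = 120.2°, so WL runs at 30.0° + (180° − 120.2°) = 89.80° from the x-axis; with |WL| = 22.5, L = W + 22.5·(cos 89.80°, sin 89.80°) = (28.40, 38.85). So L.y = 38.85.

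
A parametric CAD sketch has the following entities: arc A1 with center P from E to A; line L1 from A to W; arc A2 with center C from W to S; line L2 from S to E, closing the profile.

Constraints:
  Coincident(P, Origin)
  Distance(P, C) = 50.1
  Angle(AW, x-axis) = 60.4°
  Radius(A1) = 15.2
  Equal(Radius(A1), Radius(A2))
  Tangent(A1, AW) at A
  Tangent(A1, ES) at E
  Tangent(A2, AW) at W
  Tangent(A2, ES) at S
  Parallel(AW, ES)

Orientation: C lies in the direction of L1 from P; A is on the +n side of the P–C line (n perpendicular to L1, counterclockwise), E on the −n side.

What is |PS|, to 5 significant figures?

52.355

The slot axis is L1's direction at 60.4°, so u = (cos 60.4°, sin 60.4°) = (0.49394, 0.86949) and n = (−sin 60.4°, cos 60.4°) = (-0.86949, 0.49394). P is at the origin and C lies 50.1 along u from P, so C = 50.1·u = (24.746, 43.562). Tangency of A1 to both parallel lines with radius 15.2 puts A and E at P ± 15.2·n: A = (-13.216, 7.5079), E = (13.216, -7.5079). Equal radii place W and S the same way about C: W = C + 15.2·n = (11.530, 51.070), S = C − 15.2·n = (37.963, 36.054). Then |PS| = |S − P| = 52.355.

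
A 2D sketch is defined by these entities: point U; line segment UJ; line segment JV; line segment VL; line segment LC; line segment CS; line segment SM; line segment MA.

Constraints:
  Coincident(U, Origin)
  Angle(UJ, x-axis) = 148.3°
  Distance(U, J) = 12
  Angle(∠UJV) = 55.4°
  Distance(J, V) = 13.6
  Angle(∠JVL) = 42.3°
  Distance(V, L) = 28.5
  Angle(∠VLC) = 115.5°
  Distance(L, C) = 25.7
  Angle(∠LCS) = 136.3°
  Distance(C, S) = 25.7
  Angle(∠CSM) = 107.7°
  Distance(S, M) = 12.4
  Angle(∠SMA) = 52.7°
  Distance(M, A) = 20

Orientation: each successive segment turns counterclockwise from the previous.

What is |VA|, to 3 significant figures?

44.6

U is at the origin; UJ runs at 148.3° with length 12.0, so J = (-10.2, 6.31). ∠UJV = 55.4° gives JV at -87.1° from the x-axis; with |JV| = 13.6, V = (-9.52, -7.28). ∠JVL = 42.3° gives VL at 50.6° from the x-axis; with |VL| = 28.5, L = (8.57, 14.7). ∠VLC = 115.5° gives LC at 115° from the x-axis; with |LC| = 25.7, C = (-2.33, 38.0). ∠LCS = 136.3° gives CS at 159° from the x-axis; with |CS| = 25.7, S = (-26.3, 47.3). ∠CSM = 107.7° gives SM at -129° from the x-axis; with |SM| = 12.4, M = (-34.1, 37.7). ∠SMA = 52.7° gives MA at -1.60° from the x-axis; with |MA| = 20.0, A = (-14.1, 37.1). Then |VA| = |A − V| = 44.6.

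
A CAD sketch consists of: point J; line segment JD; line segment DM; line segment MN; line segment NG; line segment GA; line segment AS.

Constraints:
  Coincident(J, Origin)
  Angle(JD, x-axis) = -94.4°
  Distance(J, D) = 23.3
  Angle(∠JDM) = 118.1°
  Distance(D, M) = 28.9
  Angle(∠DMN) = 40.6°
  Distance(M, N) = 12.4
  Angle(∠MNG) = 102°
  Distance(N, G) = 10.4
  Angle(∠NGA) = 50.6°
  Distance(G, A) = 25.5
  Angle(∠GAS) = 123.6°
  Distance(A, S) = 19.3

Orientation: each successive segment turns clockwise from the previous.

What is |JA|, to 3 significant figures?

53.1

∠MNG = 102.0° gives NG at -13.7° from the x-axis; with |NG| = 10.4, G = (-12.8, -26.1). ∠NGA = 50.6° gives GA at -143° from the x-axis; with |GA| = 25.5, A = (-33.2, -41.4). Then |JA| = |A − J| = 53.1.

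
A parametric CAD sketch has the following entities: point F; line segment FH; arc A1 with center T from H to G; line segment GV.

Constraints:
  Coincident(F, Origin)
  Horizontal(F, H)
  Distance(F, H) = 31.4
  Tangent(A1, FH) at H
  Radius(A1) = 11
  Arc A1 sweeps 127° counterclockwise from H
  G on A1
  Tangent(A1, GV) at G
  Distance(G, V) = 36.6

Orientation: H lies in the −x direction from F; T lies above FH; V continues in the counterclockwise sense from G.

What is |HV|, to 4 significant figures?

48.69

On A1, H sits at bearing -90° from T; a 127° counterclockwise sweep puts G at bearing 37°, so G = T + 11.0·(cos 37°, sin 37°) = (-22.62, 17.62). A1 meets GV tangentially, so TG is at right angles to GV, so GV runs along (−sin 37°, cos 37°); with |GV| = 36.6, V = (-44.64, 46.85). Then |HV| = |V − H| = 48.69.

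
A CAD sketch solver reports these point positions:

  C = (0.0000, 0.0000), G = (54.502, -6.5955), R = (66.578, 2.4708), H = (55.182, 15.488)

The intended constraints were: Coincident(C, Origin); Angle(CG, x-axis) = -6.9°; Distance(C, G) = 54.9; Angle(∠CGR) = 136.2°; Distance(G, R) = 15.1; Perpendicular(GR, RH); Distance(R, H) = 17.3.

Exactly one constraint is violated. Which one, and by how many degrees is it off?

Perpendicular(GR, RH) — off by 4.30°.

C = (0.00, 0.00) ✓; CG at -6.900° ✓; |CG| = 54.90 ✓; ∠CGR = 136.2° ✓; |GR| = 15.10 ✓; ∠(GR, RH) = 94.30° ✗; |RH| = 17.30 ✓.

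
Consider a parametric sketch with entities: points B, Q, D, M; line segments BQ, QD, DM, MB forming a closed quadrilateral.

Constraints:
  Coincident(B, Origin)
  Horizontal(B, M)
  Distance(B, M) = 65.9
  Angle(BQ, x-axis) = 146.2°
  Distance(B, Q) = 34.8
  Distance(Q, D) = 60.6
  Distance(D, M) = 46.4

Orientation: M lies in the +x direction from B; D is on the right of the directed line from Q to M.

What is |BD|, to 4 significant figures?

25.80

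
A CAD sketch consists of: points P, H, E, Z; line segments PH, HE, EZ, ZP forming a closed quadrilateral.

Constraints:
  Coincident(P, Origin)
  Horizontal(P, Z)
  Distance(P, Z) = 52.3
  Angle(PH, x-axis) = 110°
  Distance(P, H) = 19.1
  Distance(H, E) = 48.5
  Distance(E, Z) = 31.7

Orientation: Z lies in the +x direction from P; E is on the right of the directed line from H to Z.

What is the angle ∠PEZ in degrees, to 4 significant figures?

111.2°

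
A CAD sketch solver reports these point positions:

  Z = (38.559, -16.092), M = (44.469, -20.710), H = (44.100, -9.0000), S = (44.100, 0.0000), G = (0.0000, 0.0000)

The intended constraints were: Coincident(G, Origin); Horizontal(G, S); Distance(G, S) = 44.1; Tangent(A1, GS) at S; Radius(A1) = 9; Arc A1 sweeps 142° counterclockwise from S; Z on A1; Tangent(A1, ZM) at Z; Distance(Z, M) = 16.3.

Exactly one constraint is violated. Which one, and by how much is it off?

Distance(Z, M) = 16.3 — off by 8.80.

G = (0.00, 0.00) ✓; G.y = 0.00, S.y = 0.00 ✓; |GS| = 44.10 ✓; ∠(HS, SG) = 90.00° ✓; |HS| = 9.000 ✓; bearing(H→Z) − bearing(H→S) = 142.0° ✓; |HZ| = 9.000 ✓; ∠(HZ, ZM) = 90.00° ✓; |ZM| = 7.500 ✗.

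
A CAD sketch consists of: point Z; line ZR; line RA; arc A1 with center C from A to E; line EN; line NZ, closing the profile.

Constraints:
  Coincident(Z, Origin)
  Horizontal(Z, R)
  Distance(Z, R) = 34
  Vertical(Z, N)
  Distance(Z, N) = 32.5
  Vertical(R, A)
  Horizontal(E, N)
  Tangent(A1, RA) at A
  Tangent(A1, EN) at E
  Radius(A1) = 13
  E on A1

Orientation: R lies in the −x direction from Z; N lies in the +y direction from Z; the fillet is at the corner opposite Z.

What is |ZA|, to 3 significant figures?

39.2

Z is at the origin; ZR is horizontal with |ZR| = 34.0 and R on the −x side, so R = (-34.0, 0.00). Z and N share the same x with |ZN| = 32.5 and N on the +y side, so N = (0.00, 32.5). The virtual corner opposite Z is at (-34.0, 32.5). Tangency of A1 to RA means the radius CA is perpendicular to RA and since A1 is tangent to EN there, CE ⟂ EN, with radius 13.0, so the center C sits 13.0 in from both sides at C = (-21.0, 19.5). That places the tangent points at A = (-34.0, 19.5) on RA and E = (-21.0, 32.5) on EN. Then |ZA| = |A − Z| = 39.2.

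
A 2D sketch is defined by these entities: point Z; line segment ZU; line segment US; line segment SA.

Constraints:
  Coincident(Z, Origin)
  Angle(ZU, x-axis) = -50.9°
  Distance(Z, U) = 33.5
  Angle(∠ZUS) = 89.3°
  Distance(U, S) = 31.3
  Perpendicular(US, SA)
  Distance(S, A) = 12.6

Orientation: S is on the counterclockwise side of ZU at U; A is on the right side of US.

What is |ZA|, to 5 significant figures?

55.491

Z is at the origin; ZU runs at -50.9° with length 33.5, so U = 33.5·(cos -50.9°, sin -50.9°) = (21.128, -25.998). ∠ZUS = 89.3°, so US runs at -50.9° + (180° − 89.3°) = 39.800° from the x-axis; with |US| = 31.3, S = U + 31.3·(cos 39.800°, sin 39.800°) = (45.175, -5.9621). US ⟂ SA; with |SA| = 12.6 on the right of US, A = S + 12.6·(0.64011, -0.76828) = (53.240, -15.642). Then |ZA| = |A − Z| = 55.491.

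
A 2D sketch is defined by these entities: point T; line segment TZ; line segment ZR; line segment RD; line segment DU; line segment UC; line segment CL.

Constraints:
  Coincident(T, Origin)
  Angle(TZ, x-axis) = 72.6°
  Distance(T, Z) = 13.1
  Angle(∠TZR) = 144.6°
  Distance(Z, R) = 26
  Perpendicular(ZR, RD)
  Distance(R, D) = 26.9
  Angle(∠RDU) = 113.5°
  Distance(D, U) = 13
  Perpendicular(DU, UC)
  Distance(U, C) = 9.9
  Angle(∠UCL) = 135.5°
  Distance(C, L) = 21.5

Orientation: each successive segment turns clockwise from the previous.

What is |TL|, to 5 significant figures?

28.891

DU ⟂ UC, so UC runs at 150.70°; with |UC| = 9.9, C = (25.895, 0.30146). ∠UCL = 135.5° gives CL at 106.20° from the x-axis; with |CL| = 21.5, L = (19.897, 20.948). Then |TL| = |L − T| = 28.891.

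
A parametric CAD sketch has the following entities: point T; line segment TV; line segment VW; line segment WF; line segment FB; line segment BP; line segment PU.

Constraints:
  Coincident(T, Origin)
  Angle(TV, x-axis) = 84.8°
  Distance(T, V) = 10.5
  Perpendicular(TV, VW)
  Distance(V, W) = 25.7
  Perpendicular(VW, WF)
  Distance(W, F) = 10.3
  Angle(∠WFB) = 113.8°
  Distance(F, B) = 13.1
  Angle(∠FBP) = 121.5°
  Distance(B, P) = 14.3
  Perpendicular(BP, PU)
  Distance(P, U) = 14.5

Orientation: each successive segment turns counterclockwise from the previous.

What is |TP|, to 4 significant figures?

3.628

T is at the origin; TV runs at 84.8° with length 10.5, so V = (0.9516, 10.46). TV ⟂ VW, so VW runs at 174.8°; with |VW| = 25.7, W = (-24.64, 12.79). The perpendicularity gives WF at right angles to VW, so WF runs at -95.20°; with |WF| = 10.3, F = (-25.58, 2.528). ∠WFB = 113.8° gives FB at -29.00° from the x-axis; with |FB| = 13.1, B = (-14.12, -3.823). ∠FBP = 121.5° gives BP at 29.50° from the x-axis; with |BP| = 14.3, P = (-1.672, 3.219). Then |TP| = |P − T| = 3.628.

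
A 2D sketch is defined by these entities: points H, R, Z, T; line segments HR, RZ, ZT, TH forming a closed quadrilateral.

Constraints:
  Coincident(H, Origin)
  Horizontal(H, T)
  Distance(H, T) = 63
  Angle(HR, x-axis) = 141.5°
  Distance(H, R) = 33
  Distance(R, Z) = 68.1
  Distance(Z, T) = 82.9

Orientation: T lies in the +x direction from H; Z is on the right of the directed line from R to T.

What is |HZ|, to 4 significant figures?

45.33

H is at the origin; HT is horizontal with |HT| = 63.0 and T in +x, so T = (63.0, 0). HR runs at 141.5° with |HR| = 33.0, so R = (-25.83, 20.54). Z is determined by |RZ| = 68.1 and |ZT| = 82.9 together: it lies at the intersection of circle(R, 68.1) and circle(T, 82.9). With |RT| = 91.17, the foot of the radical line on RT is 33.33 from R and the perpendicular offset is √(68.1² − 33.33²) = 59.39. Taking the right-of-RT solution: Z = (-6.735, -44.83).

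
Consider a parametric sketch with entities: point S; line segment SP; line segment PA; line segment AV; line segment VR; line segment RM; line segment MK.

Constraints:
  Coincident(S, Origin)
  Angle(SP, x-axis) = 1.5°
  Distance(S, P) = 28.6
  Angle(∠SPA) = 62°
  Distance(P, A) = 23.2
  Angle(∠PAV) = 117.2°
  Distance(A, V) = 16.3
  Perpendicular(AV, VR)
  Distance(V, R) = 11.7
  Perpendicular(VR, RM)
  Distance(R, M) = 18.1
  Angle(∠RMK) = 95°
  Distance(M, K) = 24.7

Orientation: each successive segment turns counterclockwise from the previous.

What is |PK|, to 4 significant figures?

34.19

S is at the origin; SP runs at 1.5° with length 28.6, so P = (28.59, 0.7487). ∠SPA = 62.0° gives PA at 119.5° from the x-axis; with |PA| = 23.2, A = (17.17, 20.94). ∠PAV = 117.2° gives AV at -177.7° from the x-axis; with |AV| = 16.3, V = (0.8791, 20.29). AV ⟂ VR, so VR runs at -87.70°; with |VR| = 11.7, R = (1.349, 8.596). VR is perpendicular to RM, so RM runs at 2.300°; with |RM| = 18.1, M = (19.43, 9.323). ∠RMK = 95.0° gives MK at 87.30° from the x-axis; with |MK| = 24.7, K = (20.60, 34.00). Then |PK| = |K − P| = 34.19.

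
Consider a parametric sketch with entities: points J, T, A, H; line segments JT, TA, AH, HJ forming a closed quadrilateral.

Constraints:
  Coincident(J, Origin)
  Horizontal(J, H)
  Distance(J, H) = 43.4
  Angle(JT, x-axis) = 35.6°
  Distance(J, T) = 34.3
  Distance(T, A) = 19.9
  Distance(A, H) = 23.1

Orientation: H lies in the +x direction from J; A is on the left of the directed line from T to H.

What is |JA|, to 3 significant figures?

52.7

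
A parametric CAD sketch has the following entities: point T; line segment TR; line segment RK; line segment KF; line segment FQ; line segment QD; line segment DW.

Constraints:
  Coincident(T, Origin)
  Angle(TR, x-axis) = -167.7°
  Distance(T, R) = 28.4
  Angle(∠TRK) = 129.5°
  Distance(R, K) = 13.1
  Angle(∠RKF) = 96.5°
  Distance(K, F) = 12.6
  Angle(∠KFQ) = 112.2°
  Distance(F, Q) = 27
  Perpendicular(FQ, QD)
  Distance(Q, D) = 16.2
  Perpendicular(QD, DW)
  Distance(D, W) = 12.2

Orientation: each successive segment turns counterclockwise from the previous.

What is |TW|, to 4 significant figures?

20.30

T is at the origin; TR runs at -167.7° with length 28.4, so R = (-27.75, -6.050). ∠TRK = 129.5° gives RK at -117.2° from the x-axis; with |RK| = 13.1, K = (-33.74, -17.70). ∠RKF = 96.5° gives KF at -33.70° from the x-axis; with |KF| = 12.6, F = (-23.25, -24.69). ∠KFQ = 112.2° gives FQ at 34.10° from the x-axis; with |FQ| = 27.0, Q = (-0.8958, -9.555). The perpendicularity gives QD at right angles to FQ, so QD runs at 124.1°; with |QD| = 16.2, D = (-9.978, 3.859). The perpendicularity gives DW at right angles to QD, so DW runs at -145.9°; with |DW| = 12.2, W = (-20.08, -2.980). Then |TW| = |W − T| = 20.30.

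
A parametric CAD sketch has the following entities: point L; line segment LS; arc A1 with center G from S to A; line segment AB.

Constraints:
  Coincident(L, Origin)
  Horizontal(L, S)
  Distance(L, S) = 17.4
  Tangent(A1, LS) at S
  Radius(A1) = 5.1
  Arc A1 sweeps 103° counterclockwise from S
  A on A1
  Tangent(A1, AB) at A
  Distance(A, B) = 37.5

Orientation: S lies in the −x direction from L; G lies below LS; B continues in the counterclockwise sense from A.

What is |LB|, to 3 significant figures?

45.0

On A1, S sits at bearing 90° from G; a 103° counterclockwise sweep puts A at bearing 193°, so A = G + 5.1·(cos 193°, sin 193°) = (-22.4, -6.25). A1 meets AB tangentially, so GA is at right angles to AB, so AB runs along (−sin 193°, cos 193°); with |AB| = 37.5, B = (-13.9, -42.8). Then |LB| = |B − L| = 45.0.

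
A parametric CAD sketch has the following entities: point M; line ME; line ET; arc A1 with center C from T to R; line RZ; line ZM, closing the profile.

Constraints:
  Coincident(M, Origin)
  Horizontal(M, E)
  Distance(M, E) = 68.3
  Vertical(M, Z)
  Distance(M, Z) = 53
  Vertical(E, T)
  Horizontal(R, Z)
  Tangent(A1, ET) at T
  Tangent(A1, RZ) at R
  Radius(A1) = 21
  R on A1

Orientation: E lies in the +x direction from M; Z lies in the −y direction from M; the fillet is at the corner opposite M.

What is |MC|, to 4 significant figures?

57.11

M and Z share the same x with |MZ| = 53.0 and Z on the −y side, so Z = (0.000, -53.00). The virtual corner opposite M is at (68.30, -53.00). Tangency of A1 to ET means the radius CT is perpendicular to ET and since A1 is tangent to RZ there, CR ⟂ RZ, with radius 21.0, so the center C sits 21.0 in from both sides at C = (47.30, -32.00). Then |MC| = |C − M| = 57.11.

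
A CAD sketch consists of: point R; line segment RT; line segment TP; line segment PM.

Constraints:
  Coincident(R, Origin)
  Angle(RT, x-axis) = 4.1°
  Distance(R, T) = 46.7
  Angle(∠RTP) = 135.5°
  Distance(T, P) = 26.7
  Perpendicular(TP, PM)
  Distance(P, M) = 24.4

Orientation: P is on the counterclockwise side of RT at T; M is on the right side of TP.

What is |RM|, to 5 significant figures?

82.856

R is at the origin; RT runs at 4.1° with length 46.7, so T = 46.7·(cos 4.1°, sin 4.1°) = (46.580, 3.3389). ∠RTP = 135.5°, so TP runs at 4.1° + (180° − 135.5°) = 48.600° from the x-axis; with |TP| = 26.7, P = T + 26.7·(cos 48.600°, sin 48.600°) = (64.238, 23.367). The perpendicularity gives PM at right angles to TP; with |PM| = 24.4 on the right of TP, M = P + 24.4·(0.75011, -0.66131) = (82.540, 7.2309). Then |RM| = |M − R| = 82.856.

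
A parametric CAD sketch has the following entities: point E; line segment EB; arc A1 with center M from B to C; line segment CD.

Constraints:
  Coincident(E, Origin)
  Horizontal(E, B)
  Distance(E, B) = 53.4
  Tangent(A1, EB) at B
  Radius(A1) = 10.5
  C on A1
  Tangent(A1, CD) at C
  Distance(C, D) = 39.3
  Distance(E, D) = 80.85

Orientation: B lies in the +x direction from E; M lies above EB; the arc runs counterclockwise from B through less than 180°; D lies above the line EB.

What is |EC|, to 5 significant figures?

64.768

E is at the origin; E and B share the same y with |EB| = 53.4 and B on the +x side, so B = (53.400, 0.0000). Since A1 is tangent to EB there, MB ⟂ EB, so M = B + (0, 10.5) = (53.400, 10.500). Since MC ⟂ CD (tangency), |MD| = √(10.5² + 39.3²) = 40.678 regardless of where C sits on A1. So D lies on both circle(E, 80.85) and circle(M, 40.678); the above-EB intersection is D = (63.638, 49.869). C is the foot of the tangent from D: C = (63.900, 10.570).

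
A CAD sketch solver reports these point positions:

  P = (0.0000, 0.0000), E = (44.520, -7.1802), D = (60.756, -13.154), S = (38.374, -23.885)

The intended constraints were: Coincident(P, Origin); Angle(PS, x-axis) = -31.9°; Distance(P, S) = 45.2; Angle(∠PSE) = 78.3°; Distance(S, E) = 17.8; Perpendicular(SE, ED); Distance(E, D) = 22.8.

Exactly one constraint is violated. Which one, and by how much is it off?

Distance(E, D) = 22.8 — off by 5.50.

P = (0.00, 0.00) ✓; PS at -31.90° ✓; |PS| = 45.20 ✓; ∠PSE = 78.30° ✓; |SE| = 17.80 ✓; ∠(SE, ED) = 90.00° ✓; |ED| = 17.30 ✗.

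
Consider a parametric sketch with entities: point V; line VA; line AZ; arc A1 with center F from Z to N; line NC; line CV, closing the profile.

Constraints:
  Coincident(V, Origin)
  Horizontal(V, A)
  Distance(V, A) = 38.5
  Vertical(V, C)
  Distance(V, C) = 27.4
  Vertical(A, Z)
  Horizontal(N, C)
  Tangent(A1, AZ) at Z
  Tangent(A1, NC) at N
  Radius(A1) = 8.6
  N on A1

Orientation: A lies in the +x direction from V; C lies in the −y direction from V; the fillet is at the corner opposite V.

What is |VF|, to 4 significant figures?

35.32

V is at the origin; VA is horizontal with |VA| = 38.5 and A on the +x side, so A = (38.50, 0.000). V and C share the same x with |VC| = 27.4 and C on the −y side, so C = (0.000, -27.40). The virtual corner opposite V is at (38.50, -27.40). The tangent condition forces FZ to be normal to AZ and the tangent condition forces FN to be normal to NC, with radius 8.6, so the center F sits 8.6 in from both sides at F = (29.90, -18.80). Then |VF| = |F − V| = 35.32.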